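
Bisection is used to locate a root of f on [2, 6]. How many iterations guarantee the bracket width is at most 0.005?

10

Width after n steps is 4/2^n. Need 2^n ≥ 4/0.005 = 800.
2^9 = 512 < 800 ≤ 2^10 = 1024, so n = 10.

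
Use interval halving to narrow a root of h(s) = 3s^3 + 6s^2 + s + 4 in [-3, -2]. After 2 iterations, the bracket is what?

[-2.25, -2]

h(-2.5) = -7.875 < 0, so the root lies in [-2.5, -2]
h(-2.25) = -2.046875 < 0, so the root lies in [-2.25, -2]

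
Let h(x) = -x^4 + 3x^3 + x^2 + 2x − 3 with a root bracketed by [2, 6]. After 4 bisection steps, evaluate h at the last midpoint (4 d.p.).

h(4) = -43 < 0, so the root lies in [2, 4]
h(3) = 12 > 0, so the root lies in [3, 4]
h(3.5) = -5.1875 < 0, so the root lies in [3, 3.5]
h(3.25) = 5.4805 > 0, so the root lies in [3.25, 3.5]

5.4805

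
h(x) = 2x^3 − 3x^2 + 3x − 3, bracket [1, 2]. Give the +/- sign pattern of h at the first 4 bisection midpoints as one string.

x = 1.5 gives h = 1.5, positive; keep [1, 1.5]
x = 1.25 gives h = -0.03125, negative; keep [1.25, 1.5]
x = 1.375 gives h = 0.652344, positive; keep [1.25, 1.375]
x = 1.3125 gives h = 0.2915, positive; keep [1.25, 1.3125]

+-++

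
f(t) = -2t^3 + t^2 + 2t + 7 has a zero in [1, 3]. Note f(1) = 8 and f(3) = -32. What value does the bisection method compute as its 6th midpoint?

f(2) = -1 < 0, so the root lies in [1, 2]
f(1.5) = 5.5 > 0, so the root lies in [1.5, 2]
f(1.75) = 2.84375 > 0, so the root lies in [1.75, 2]
f(1.875) = 1.082 > 0, so the root lies in [1.875, 2]
f(1.9375) = 0.0825 > 0, so the root lies in [1.9375, 2]
f(1.96875) = -0.4482 < 0, so the root lies in [1.9375, 1.96875]

1.96875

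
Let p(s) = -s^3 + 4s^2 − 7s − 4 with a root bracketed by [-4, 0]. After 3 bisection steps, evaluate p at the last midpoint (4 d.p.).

p(-2) = 34 > 0, so the root lies in [-2, 0]
p(-1) = 8 > 0, so the root lies in [-1, 0]
p(-0.5) = 0.625 > 0, so the root lies in [-0.5, 0]

0.6250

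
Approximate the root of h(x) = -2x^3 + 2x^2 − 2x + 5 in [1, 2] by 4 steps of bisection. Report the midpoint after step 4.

1.4375

x = 1.5 gives h = -0.25, negative; keep [1, 1.5]
x = 1.25 gives h = 1.71875, positive; keep [1.25, 1.5]
x = 1.375 gives h = 0.832031, positive; keep [1.375, 1.5]
x = 1.4375 gives h = 0.3169, positive; keep [1.4375, 1.5]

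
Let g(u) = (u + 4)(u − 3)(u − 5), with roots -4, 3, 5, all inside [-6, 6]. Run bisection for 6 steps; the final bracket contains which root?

-4

m = 0, g(m) = 60 (+); new bracket [-6, 0]
m = -3, g(m) = 48 (+); new bracket [-6, -3]
m = -4.5, g(m) = -35.625 (−); new bracket [-4.5, -3]
m = -3.75, g(m) = 14.7656 (+); new bracket [-4.5, -3.75]
m = -4.125, g(m) = -8.127 (−); new bracket [-4.125, -3.75]
m = -3.9375, g(m) = 3.8752 (+); new bracket [-4.125, -3.9375]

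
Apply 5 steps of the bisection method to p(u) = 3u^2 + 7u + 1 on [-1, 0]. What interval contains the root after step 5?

[-0.15625, -0.125]

u = -0.5 gives p = -1.75, negative; keep [-0.5, 0]
u = -0.25 gives p = -0.5625, negative; keep [-0.25, 0]
u = -0.125 gives p = 0.171875, positive; keep [-0.25, -0.125]
u = -0.1875 gives p = -0.207, negative; keep [-0.1875, -0.125]
u = -0.15625 gives p = -0.0205, negative; keep [-0.15625, -0.125]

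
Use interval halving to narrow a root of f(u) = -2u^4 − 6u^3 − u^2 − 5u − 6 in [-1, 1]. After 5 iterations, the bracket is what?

[-0.875, -0.8125]

u = 0 gives f = -6, negative; keep [-1, 0]
u = -0.5 gives f = -3.125, negative; keep [-1, -0.5]
u = -0.75 gives f = -0.914062, negative; keep [-1, -0.75]
u = -0.875 gives f = 0.4565, positive; keep [-0.875, -0.75]
u = -0.8125 gives f = -0.251, negative; keep [-0.875, -0.8125]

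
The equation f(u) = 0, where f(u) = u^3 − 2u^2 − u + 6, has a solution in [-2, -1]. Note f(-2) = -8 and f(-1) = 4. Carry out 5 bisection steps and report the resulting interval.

[-1.46875, -1.4375]

f(-1.5) = -0.375 < 0, so the root lies in [-1.5, -1]
f(-1.25) = 2.171875 > 0, so the root lies in [-1.5, -1.25]
f(-1.375) = 0.994141 > 0, so the root lies in [-1.5, -1.375]
f(-1.4375) = 0.3342 > 0, so the root lies in [-1.5, -1.4375]
f(-1.46875) = -0.0141 < 0, so the root lies in [-1.46875, -1.4375]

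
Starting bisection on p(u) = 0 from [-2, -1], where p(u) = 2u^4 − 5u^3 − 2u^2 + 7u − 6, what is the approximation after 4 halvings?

p(-1.5) = 6 > 0, so the root lies in [-1.5, -1]
p(-1.25) = -3.226562 < 0, so the root lies in [-1.5, -1.25]
p(-1.375) = 0.740723 > 0, so the root lies in [-1.375, -1.25]
p(-1.3125) = -1.3928 < 0, so the root lies in [-1.375, -1.3125]

-1.3125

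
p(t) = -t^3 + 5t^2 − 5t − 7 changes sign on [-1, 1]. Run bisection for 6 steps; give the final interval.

midpoint 0: p = -7 < 0 → [-1, 0]
midpoint -0.5: p = -3.125 < 0 → [-1, -0.5]
midpoint -0.75: p = -0.015625 < 0 → [-1, -0.75]
midpoint -0.875: p = 1.873 > 0 → [-0.875, -0.75]
midpoint -0.8125: p = 0.8997 > 0 → [-0.8125, -0.75]
midpoint -0.78125: p = 0.4348 > 0 → [-0.78125, -0.75]

[-0.78125, -0.75]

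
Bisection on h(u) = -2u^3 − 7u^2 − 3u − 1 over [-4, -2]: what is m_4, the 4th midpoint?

-3.125

u = -3 gives h = -1, negative; keep [-4, -3]
u = -3.5 gives h = 9.5, positive; keep [-3.5, -3]
u = -3.25 gives h = 3.46875, positive; keep [-3.25, -3]
u = -3.125 gives h = 1.0508, positive; keep [-3.125, -3]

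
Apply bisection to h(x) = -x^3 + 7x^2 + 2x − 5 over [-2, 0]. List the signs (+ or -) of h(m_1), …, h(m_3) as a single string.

m = -1, h(m) = 1 (+); new bracket [-1, 0]
m = -0.5, h(m) = -4.125 (−); new bracket [-1, -0.5]
m = -0.75, h(m) = -2.140625 (−); new bracket [-1, -0.75]

+--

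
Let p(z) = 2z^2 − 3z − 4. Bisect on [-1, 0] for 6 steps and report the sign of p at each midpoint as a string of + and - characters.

m = -0.5, p(m) = -2 (−); new bracket [-1, -0.5]
m = -0.75, p(m) = -0.625 (−); new bracket [-1, -0.75]
m = -0.875, p(m) = 0.15625 (+); new bracket [-0.875, -0.75]
m = -0.8125, p(m) = -0.2422 (−); new bracket [-0.875, -0.8125]
m = -0.84375, p(m) = -0.0449 (−); new bracket [-0.875, -0.84375]
m = -0.859375, p(m) = 0.0552 (+); new bracket [-0.859375, -0.84375]

--+--+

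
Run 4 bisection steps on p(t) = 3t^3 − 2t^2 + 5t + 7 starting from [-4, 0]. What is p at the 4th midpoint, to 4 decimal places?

midpoint -2: p = -35 < 0 → [-2, 0]
midpoint -1: p = -3 < 0 → [-1, 0]
midpoint -0.5: p = 3.625 > 0 → [-1, -0.5]
midpoint -0.75: p = 0.8594 > 0 → [-1, -0.75]

0.8594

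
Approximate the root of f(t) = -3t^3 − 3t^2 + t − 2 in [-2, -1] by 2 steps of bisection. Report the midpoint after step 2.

-1.75

m = -1.5, f(m) = -0.125 (−); new bracket [-2, -1.5]
m = -1.75, f(m) = 3.140625 (+); new bracket [-1.75, -1.5]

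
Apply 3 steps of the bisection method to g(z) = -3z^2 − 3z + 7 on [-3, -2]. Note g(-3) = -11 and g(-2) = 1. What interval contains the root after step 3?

[-2.125, -2]

g(-2.5) = -4.25 < 0, so the root lies in [-2.5, -2]
g(-2.25) = -1.4375 < 0, so the root lies in [-2.25, -2]
g(-2.125) = -0.171875 < 0, so the root lies in [-2.125, -2]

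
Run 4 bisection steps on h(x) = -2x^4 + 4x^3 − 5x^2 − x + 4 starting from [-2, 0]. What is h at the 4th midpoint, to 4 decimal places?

1.3901

m = -1, h(m) = -6 (−); new bracket [-1, 0]
m = -0.5, h(m) = 2.625 (+); new bracket [-1, -0.5]
m = -0.75, h(m) = -0.382812 (−); new bracket [-0.75, -0.5]
m = -0.625, h(m) = 1.3901 (+); new bracket [-0.75, -0.625]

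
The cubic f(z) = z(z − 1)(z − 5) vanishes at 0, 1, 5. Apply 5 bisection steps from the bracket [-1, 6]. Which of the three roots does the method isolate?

midpoint 2.5: f = -9.375 < 0 → [2.5, 6]
midpoint 4.25: f = -10.359375 < 0 → [4.25, 6]
midpoint 5.125: f = 2.642578 > 0 → [4.25, 5.125]
midpoint 4.6875: f = -5.4016 < 0 → [4.6875, 5.125]
midpoint 4.90625: f = -1.7967 < 0 → [4.90625, 5.125]

5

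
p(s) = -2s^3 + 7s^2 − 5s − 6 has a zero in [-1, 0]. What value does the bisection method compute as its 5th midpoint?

p(-0.5) = -1.5 < 0, so the root lies in [-1, -0.5]
p(-0.75) = 2.53125 > 0, so the root lies in [-0.75, -0.5]
p(-0.625) = 0.347656 > 0, so the root lies in [-0.625, -0.5]
p(-0.5625) = -0.6167 < 0, so the root lies in [-0.625, -0.5625]
p(-0.59375) = -0.1448 < 0, so the root lies in [-0.625, -0.59375]

-0.59375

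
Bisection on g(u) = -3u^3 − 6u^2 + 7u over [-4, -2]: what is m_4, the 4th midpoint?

g(-3) = 6 > 0, so the root lies in [-3, -2]
g(-2.5) = -8.125 < 0, so the root lies in [-3, -2.5]
g(-2.75) = -2.234375 < 0, so the root lies in [-3, -2.75]
g(-2.875) = 1.5723 > 0, so the root lies in [-2.875, -2.75]

-2.875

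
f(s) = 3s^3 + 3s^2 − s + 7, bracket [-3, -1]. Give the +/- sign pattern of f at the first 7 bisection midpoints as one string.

m = -2, f(m) = -3 (−); new bracket [-2, -1]
m = -1.5, f(m) = 5.125 (+); new bracket [-2, -1.5]
m = -1.75, f(m) = 1.859375 (+); new bracket [-2, -1.75]
m = -1.875, f(m) = -0.3535 (−); new bracket [-1.875, -1.75]
m = -1.8125, f(m) = 0.8049 (+); new bracket [-1.875, -1.8125]
m = -1.84375, f(m) = 0.239 (+); new bracket [-1.875, -1.84375]
m = -1.859375, f(m) = -0.0539 (−); new bracket [-1.859375, -1.84375]

-++-++-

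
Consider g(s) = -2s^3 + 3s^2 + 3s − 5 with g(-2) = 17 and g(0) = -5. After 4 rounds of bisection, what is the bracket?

[-1.375, -1.25]

midpoint -1: g = -3 < 0 → [-2, -1]
midpoint -1.5: g = 4 > 0 → [-1.5, -1]
midpoint -1.25: g = -0.15625 < 0 → [-1.5, -1.25]
midpoint -1.375: g = 1.7461 > 0 → [-1.375, -1.25]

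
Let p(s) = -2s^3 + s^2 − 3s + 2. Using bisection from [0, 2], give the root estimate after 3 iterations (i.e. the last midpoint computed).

0.75

m = 1, p(m) = -2 (−); new bracket [0, 1]
m = 0.5, p(m) = 0.5 (+); new bracket [0.5, 1]
m = 0.75, p(m) = -0.53125 (−); new bracket [0.5, 0.75]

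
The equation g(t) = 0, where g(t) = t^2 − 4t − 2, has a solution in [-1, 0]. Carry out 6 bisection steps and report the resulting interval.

[-0.453125, -0.4375]

t = -0.5 gives g = 0.25, positive; keep [-0.5, 0]
t = -0.25 gives g = -0.9375, negative; keep [-0.5, -0.25]
t = -0.375 gives g = -0.359375, negative; keep [-0.5, -0.375]
t = -0.4375 gives g = -0.0586, negative; keep [-0.5, -0.4375]
t = -0.46875 gives g = 0.0947, positive; keep [-0.46875, -0.4375]
t = -0.453125 gives g = 0.0178, positive; keep [-0.453125, -0.4375]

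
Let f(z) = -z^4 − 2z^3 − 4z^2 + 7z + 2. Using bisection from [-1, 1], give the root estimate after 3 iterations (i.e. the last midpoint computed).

z = 0 gives f = 2, positive; keep [-1, 0]
z = -0.5 gives f = -2.3125, negative; keep [-0.5, 0]
z = -0.25 gives f = 0.027344, positive; keep [-0.5, -0.25]

-0.25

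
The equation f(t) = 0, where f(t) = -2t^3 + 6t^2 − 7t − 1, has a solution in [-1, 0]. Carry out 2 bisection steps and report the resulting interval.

midpoint -0.5: f = 4.25 > 0 → [-0.5, 0]
midpoint -0.25: f = 1.15625 > 0 → [-0.25, 0]

[-0.25, 0]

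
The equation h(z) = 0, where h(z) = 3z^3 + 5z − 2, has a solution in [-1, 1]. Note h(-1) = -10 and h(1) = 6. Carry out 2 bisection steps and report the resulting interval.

[0, 0.5]

midpoint 0: h = -2 < 0 → [0, 1]
midpoint 0.5: h = 0.875 > 0 → [0, 0.5]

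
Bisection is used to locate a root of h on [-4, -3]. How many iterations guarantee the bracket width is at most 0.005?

Width after n steps is 1/2^n. Need 2^n ≥ 1/0.005 = 200.
2^7 = 128 < 200 ≤ 2^8 = 256, so n = 8.

8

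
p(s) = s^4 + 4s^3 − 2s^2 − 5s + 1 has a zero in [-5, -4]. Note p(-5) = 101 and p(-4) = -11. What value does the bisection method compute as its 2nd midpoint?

-4.25

midpoint -4.5: p = 28.5625 > 0 → [-4.5, -4]
midpoint -4.25: p = 5.316406 > 0 → [-4.25, -4]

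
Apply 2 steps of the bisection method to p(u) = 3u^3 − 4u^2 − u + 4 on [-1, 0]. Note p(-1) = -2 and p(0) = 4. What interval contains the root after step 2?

p(-0.5) = 3.125 > 0, so the root lies in [-1, -0.5]
p(-0.75) = 1.234375 > 0, so the root lies in [-1, -0.75]

[-1, -0.75]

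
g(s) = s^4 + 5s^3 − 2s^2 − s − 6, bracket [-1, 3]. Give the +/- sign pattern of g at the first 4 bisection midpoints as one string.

midpoint 1: g = -3 < 0 → [1, 3]
midpoint 2: g = 40 > 0 → [1, 2]
midpoint 1.5: g = 9.9375 > 0 → [1, 1.5]
midpoint 1.25: g = 1.832 > 0 → [1, 1.25]

-+++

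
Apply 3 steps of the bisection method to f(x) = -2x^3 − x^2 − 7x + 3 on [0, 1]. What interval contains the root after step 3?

m = 0.5, f(m) = -1 (−); new bracket [0, 0.5]
m = 0.25, f(m) = 1.15625 (+); new bracket [0.25, 0.5]
m = 0.375, f(m) = 0.128906 (+); new bracket [0.375, 0.5]

[0.375, 0.5]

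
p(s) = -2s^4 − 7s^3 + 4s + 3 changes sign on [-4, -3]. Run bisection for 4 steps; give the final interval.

m = -3.5, p(m) = -11 (−); new bracket [-3.5, -3]
m = -3.25, p(m) = 7.164062 (+); new bracket [-3.5, -3.25]
m = -3.375, p(m) = -0.88916 (−); new bracket [-3.375, -3.25]
m = -3.3125, p(m) = 3.3801 (+); new bracket [-3.375, -3.3125]

[-3.375, -3.3125]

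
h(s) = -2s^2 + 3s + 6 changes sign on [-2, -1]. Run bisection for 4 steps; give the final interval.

[-1.1875, -1.125]

m = -1.5, h(m) = -3 (−); new bracket [-1.5, -1]
m = -1.25, h(m) = -0.875 (−); new bracket [-1.25, -1]
m = -1.125, h(m) = 0.09375 (+); new bracket [-1.25, -1.125]
m = -1.1875, h(m) = -0.3828 (−); new bracket [-1.1875, -1.125]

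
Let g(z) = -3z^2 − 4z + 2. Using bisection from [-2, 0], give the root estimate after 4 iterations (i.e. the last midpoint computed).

m = -1, g(m) = 3 (+); new bracket [-2, -1]
m = -1.5, g(m) = 1.25 (+); new bracket [-2, -1.5]
m = -1.75, g(m) = -0.1875 (−); new bracket [-1.75, -1.5]
m = -1.625, g(m) = 0.5781 (+); new bracket [-1.75, -1.625]

-1.625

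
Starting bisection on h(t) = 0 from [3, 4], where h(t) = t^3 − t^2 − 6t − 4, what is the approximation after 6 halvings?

midpoint 3.5: h = 5.625 > 0 → [3, 3.5]
midpoint 3.25: h = 0.265625 > 0 → [3, 3.25]
midpoint 3.125: h = -1.998047 < 0 → [3.125, 3.25]
midpoint 3.1875: h = -0.8997 < 0 → [3.1875, 3.25]
midpoint 3.21875: h = -0.3255 < 0 → [3.21875, 3.25]
midpoint 3.234375: h = -0.032 < 0 → [3.234375, 3.25]

3.234375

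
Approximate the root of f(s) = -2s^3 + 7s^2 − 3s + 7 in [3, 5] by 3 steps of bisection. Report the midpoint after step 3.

3.25

s = 4 gives f = -21, negative; keep [3, 4]
s = 3.5 gives f = -3.5, negative; keep [3, 3.5]
s = 3.25 gives f = 2.53125, positive; keep [3.25, 3.5]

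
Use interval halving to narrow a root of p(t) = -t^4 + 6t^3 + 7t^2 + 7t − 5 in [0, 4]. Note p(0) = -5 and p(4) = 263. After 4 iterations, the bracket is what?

[0.25, 0.5]

t = 2 gives p = 69, positive; keep [0, 2]
t = 1 gives p = 14, positive; keep [0, 1]
t = 0.5 gives p = 0.9375, positive; keep [0, 0.5]
t = 0.25 gives p = -2.7227, negative; keep [0.25, 0.5]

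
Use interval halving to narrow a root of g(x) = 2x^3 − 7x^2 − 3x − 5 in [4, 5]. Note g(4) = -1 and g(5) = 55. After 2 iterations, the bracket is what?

[4, 4.25]

g(4.5) = 22 > 0, so the root lies in [4, 4.5]
g(4.25) = 9.34375 > 0, so the root lies in [4, 4.25]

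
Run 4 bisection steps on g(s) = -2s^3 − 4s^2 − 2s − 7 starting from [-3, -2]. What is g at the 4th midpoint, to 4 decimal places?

midpoint -2.5: g = 4.25 > 0 → [-2.5, -2]
midpoint -2.25: g = 0.03125 > 0 → [-2.25, -2]
midpoint -2.125: g = -1.621094 < 0 → [-2.25, -2.125]
midpoint -2.1875: g = -0.8306 < 0 → [-2.25, -2.1875]

-0.8306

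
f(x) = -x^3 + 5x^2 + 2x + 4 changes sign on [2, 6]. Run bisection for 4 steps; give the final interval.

f(4) = 28 > 0, so the root lies in [4, 6]
f(5) = 14 > 0, so the root lies in [5, 6]
f(5.5) = -0.125 < 0, so the root lies in [5, 5.5]
f(5.25) = 7.6094 > 0, so the root lies in [5.25, 5.5]

[5.25, 5.5]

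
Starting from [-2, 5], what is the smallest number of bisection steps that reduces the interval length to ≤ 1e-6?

Width after n steps is 7/2^n. Need 2^n ≥ 7/1e-6 = 7000000.
2^22 = 4194304 < 7000000 ≤ 2^23 = 8388608, so n = 23.

23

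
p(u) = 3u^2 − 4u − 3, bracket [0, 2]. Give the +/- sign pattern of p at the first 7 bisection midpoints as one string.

---+---

u = 1 gives p = -4, negative; keep [1, 2]
u = 1.5 gives p = -2.25, negative; keep [1.5, 2]
u = 1.75 gives p = -0.8125, negative; keep [1.75, 2]
u = 1.875 gives p = 0.0469, positive; keep [1.75, 1.875]
u = 1.8125 gives p = -0.3945, negative; keep [1.8125, 1.875]
u = 1.84375 gives p = -0.1768, negative; keep [1.84375, 1.875]
u = 1.859375 gives p = -0.0657, negative; keep [1.859375, 1.875]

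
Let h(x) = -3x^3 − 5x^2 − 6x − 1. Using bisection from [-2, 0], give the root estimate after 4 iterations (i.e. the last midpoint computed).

-0.125

x = -1 gives h = 3, positive; keep [-1, 0]
x = -0.5 gives h = 1.125, positive; keep [-0.5, 0]
x = -0.25 gives h = 0.234375, positive; keep [-0.25, 0]
x = -0.125 gives h = -0.3223, negative; keep [-0.25, -0.125]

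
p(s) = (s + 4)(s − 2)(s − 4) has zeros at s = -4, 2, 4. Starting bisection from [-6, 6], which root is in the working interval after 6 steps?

m = 0, p(m) = 32 (+); new bracket [-6, 0]
m = -3, p(m) = 35 (+); new bracket [-6, -3]
m = -4.5, p(m) = -27.625 (−); new bracket [-4.5, -3]
m = -3.75, p(m) = 11.1406 (+); new bracket [-4.5, -3.75]
m = -4.125, p(m) = -6.2207 (−); new bracket [-4.125, -3.75]
m = -3.9375, p(m) = 2.9456 (+); new bracket [-4.125, -3.9375]

-4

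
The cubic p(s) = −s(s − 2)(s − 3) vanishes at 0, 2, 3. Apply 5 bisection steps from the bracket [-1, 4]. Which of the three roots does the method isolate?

0

midpoint 1.5: p = -1.125 < 0 → [-1, 1.5]
midpoint 0.25: p = -1.203125 < 0 → [-1, 0.25]
midpoint -0.375: p = 3.005859 > 0 → [-0.375, 0.25]
midpoint -0.0625: p = 0.3948 > 0 → [-0.0625, 0.25]
midpoint 0.09375: p = -0.5194 < 0 → [-0.0625, 0.09375]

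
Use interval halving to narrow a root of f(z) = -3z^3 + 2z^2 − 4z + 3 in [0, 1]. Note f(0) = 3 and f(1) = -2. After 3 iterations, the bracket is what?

[0.625, 0.75]

m = 0.5, f(m) = 1.125 (+); new bracket [0.5, 1]
m = 0.75, f(m) = -0.140625 (−); new bracket [0.5, 0.75]
m = 0.625, f(m) = 0.548828 (+); new bracket [0.625, 0.75]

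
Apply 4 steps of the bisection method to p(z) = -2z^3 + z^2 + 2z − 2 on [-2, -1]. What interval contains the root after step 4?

z = -1.5 gives p = 4, positive; keep [-1.5, -1]
z = -1.25 gives p = 0.96875, positive; keep [-1.25, -1]
z = -1.125 gives p = -0.136719, negative; keep [-1.25, -1.125]
z = -1.1875 gives p = 0.3843, positive; keep [-1.1875, -1.125]

[-1.1875, -1.125]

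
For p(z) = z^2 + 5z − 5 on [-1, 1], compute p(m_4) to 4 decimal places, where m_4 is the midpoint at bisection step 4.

m = 0, p(m) = -5 (−); new bracket [0, 1]
m = 0.5, p(m) = -2.25 (−); new bracket [0.5, 1]
m = 0.75, p(m) = -0.6875 (−); new bracket [0.75, 1]
m = 0.875, p(m) = 0.1406 (+); new bracket [0.75, 0.875]

0.1406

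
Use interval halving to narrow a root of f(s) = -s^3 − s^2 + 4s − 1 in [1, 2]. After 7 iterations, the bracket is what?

m = 1.5, f(m) = -0.625 (−); new bracket [1, 1.5]
m = 1.25, f(m) = 0.484375 (+); new bracket [1.25, 1.5]
m = 1.375, f(m) = 0.009766 (+); new bracket [1.375, 1.5]
m = 1.4375, f(m) = -0.2869 (−); new bracket [1.375, 1.4375]
m = 1.40625, f(m) = -0.1335 (−); new bracket [1.375, 1.40625]
m = 1.390625, f(m) = -0.0606 (−); new bracket [1.375, 1.390625]
m = 1.3828125, f(m) = -0.0251 (−); new bracket [1.375, 1.3828125]

[1.375, 1.3828125]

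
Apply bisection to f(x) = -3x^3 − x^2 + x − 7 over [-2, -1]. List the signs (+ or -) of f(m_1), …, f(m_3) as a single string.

-++

f(-1.5) = -0.625 < 0, so the root lies in [-2, -1.5]
f(-1.75) = 4.265625 > 0, so the root lies in [-1.75, -1.5]
f(-1.625) = 1.607422 > 0, so the root lies in [-1.625, -1.5]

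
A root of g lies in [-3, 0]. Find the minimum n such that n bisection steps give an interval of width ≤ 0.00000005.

26

Width after n steps is 3/2^n. Need 2^n ≥ 3/0.00000005 = 60000000.
2^25 = 33554432 < 60000000 ≤ 2^26 = 67108864, so n = 26.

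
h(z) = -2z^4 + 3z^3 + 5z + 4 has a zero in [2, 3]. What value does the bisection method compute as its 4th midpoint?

2.1875

midpoint 2.5: h = -14.75 < 0 → [2, 2.5]
midpoint 2.25: h = -1.835938 < 0 → [2, 2.25]
midpoint 2.125: h = 2.630371 > 0 → [2.125, 2.25]
midpoint 2.1875: h = 0.5446 > 0 → [2.1875, 2.25]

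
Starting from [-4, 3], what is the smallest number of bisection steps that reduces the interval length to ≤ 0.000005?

Width after n steps is 7/2^n. Need 2^n ≥ 7/0.000005 = 1400000.
2^20 = 1048576 < 1400000 ≤ 2^21 = 2097152, so n = 21.

21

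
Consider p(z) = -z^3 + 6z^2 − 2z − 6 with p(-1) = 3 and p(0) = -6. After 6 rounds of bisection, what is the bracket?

m = -0.5, p(m) = -3.375 (−); new bracket [-1, -0.5]
m = -0.75, p(m) = -0.703125 (−); new bracket [-1, -0.75]
m = -0.875, p(m) = 1.013672 (+); new bracket [-0.875, -0.75]
m = -0.8125, p(m) = 0.1223 (+); new bracket [-0.8125, -0.75]
m = -0.78125, p(m) = -0.2986 (−); new bracket [-0.8125, -0.78125]
m = -0.796875, p(m) = -0.0902 (−); new bracket [-0.8125, -0.796875]

[-0.8125, -0.796875]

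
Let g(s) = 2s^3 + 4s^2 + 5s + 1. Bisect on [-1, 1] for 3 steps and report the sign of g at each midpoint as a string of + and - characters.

midpoint 0: g = 1 > 0 → [-1, 0]
midpoint -0.5: g = -0.75 < 0 → [-0.5, 0]
midpoint -0.25: g = -0.03125 < 0 → [-0.25, 0]

+--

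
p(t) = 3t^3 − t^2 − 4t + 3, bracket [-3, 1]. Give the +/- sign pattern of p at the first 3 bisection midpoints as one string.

+--

m = -1, p(m) = 3 (+); new bracket [-3, -1]
m = -2, p(m) = -17 (−); new bracket [-2, -1]
m = -1.5, p(m) = -3.375 (−); new bracket [-1.5, -1]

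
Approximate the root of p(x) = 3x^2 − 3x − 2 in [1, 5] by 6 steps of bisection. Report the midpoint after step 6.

1.4375

p(3) = 16 > 0, so the root lies in [1, 3]
p(2) = 4 > 0, so the root lies in [1, 2]
p(1.5) = 0.25 > 0, so the root lies in [1, 1.5]
p(1.25) = -1.0625 < 0, so the root lies in [1.25, 1.5]
p(1.375) = -0.4531 < 0, so the root lies in [1.375, 1.5]
p(1.4375) = -0.1133 < 0, so the root lies in [1.4375, 1.5]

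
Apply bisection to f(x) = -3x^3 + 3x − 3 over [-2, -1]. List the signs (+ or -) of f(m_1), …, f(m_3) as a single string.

+-+

midpoint -1.5: f = 2.625 > 0 → [-1.5, -1]
midpoint -1.25: f = -0.890625 < 0 → [-1.5, -1.25]
midpoint -1.375: f = 0.673828 > 0 → [-1.375, -1.25]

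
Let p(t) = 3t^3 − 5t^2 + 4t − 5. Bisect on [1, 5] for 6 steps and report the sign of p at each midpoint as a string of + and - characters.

p(3) = 43 > 0, so the root lies in [1, 3]
p(2) = 7 > 0, so the root lies in [1, 2]
p(1.5) = -0.125 < 0, so the root lies in [1.5, 2]
p(1.75) = 2.7656 > 0, so the root lies in [1.5, 1.75]
p(1.625) = 1.1699 > 0, so the root lies in [1.5, 1.625]
p(1.5625) = 0.4871 > 0, so the root lies in [1.5, 1.5625]

++-+++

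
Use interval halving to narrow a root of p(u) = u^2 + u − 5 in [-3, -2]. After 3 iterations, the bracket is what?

midpoint -2.5: p = -1.25 < 0 → [-3, -2.5]
midpoint -2.75: p = -0.1875 < 0 → [-3, -2.75]
midpoint -2.875: p = 0.390625 > 0 → [-2.875, -2.75]

[-2.875, -2.75]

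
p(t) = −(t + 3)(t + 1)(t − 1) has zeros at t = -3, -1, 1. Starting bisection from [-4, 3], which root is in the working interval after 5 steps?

p(-0.5) = 1.875 > 0, so the root lies in [-0.5, 3]
p(1.25) = -2.390625 < 0, so the root lies in [-0.5, 1.25]
p(0.375) = 2.900391 > 0, so the root lies in [0.375, 1.25]
p(0.8125) = 1.2957 > 0, so the root lies in [0.8125, 1.25]
p(1.03125) = -0.2559 < 0, so the root lies in [0.8125, 1.03125]

1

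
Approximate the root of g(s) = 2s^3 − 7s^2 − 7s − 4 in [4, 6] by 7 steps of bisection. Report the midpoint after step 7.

4.390625

g(5) = 36 > 0, so the root lies in [4, 5]
g(4.5) = 5 > 0, so the root lies in [4, 4.5]
g(4.25) = -6.65625 < 0, so the root lies in [4.25, 4.5]
g(4.375) = -1.1289 < 0, so the root lies in [4.375, 4.5]
g(4.4375) = 1.8589 > 0, so the root lies in [4.375, 4.4375]
g(4.40625) = 0.346 > 0, so the root lies in [4.375, 4.40625]
g(4.390625) = -0.3962 < 0, so the root lies in [4.390625, 4.40625]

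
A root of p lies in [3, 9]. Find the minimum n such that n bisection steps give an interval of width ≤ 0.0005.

14

Width after n steps is 6/2^n. Need 2^n ≥ 6/0.0005 = 12000.
2^13 = 8192 < 12000 ≤ 2^14 = 16384, so n = 14.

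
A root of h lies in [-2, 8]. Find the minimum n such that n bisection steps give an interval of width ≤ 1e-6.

24

Width after n steps is 10/2^n. Need 2^n ≥ 10/1e-6 = 10000000.
2^23 = 8388608 < 10000000 ≤ 2^24 = 16777216, so n = 24.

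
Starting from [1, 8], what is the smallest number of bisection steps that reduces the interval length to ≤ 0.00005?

Width after n steps is 7/2^n. Need 2^n ≥ 7/0.00005 = 140000.
2^17 = 131072 < 140000 ≤ 2^18 = 262144, so n = 18.

18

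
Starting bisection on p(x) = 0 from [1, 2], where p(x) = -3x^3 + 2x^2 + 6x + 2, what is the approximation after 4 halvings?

1.9375

p(1.5) = 5.375 > 0, so the root lies in [1.5, 2]
p(1.75) = 2.546875 > 0, so the root lies in [1.75, 2]
p(1.875) = 0.505859 > 0, so the root lies in [1.875, 2]
p(1.9375) = -0.6868 < 0, so the root lies in [1.875, 1.9375]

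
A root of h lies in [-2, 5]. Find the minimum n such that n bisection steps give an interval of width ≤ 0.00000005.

28

Width after n steps is 7/2^n. Need 2^n ≥ 7/0.00000005 = 140000000.
2^27 = 134217728 < 140000000 ≤ 2^28 = 268435456, so n = 28.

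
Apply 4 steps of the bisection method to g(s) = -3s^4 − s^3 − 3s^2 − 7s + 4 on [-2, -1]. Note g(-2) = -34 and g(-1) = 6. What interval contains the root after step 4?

midpoint -1.5: g = -4.0625 < 0 → [-1.5, -1]
midpoint -1.25: g = 2.691406 > 0 → [-1.5, -1.25]
midpoint -1.375: g = -0.170654 < 0 → [-1.375, -1.25]
midpoint -1.3125: g = 1.3779 > 0 → [-1.375, -1.3125]

[-1.375, -1.3125]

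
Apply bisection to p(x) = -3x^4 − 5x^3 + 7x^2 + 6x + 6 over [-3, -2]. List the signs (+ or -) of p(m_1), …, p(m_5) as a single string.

p(-2.5) = -4.3125 < 0, so the root lies in [-2.5, -2]
p(-2.25) = 8.003906 > 0, so the root lies in [-2.5, -2.25]
p(-2.375) = 2.766846 > 0, so the root lies in [-2.5, -2.375]
p(-2.4375) = -0.5252 < 0, so the root lies in [-2.4375, -2.375]
p(-2.40625) = 1.1805 > 0, so the root lies in [-2.4375, -2.40625]

-++-+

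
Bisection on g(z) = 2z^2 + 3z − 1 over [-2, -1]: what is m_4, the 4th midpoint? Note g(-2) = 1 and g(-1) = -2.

-1.8125

m = -1.5, g(m) = -1 (−); new bracket [-2, -1.5]
m = -1.75, g(m) = -0.125 (−); new bracket [-2, -1.75]
m = -1.875, g(m) = 0.40625 (+); new bracket [-1.875, -1.75]
m = -1.8125, g(m) = 0.1328 (+); new bracket [-1.8125, -1.75]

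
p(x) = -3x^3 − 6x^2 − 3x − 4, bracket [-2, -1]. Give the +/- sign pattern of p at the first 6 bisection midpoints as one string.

m = -1.5, p(m) = -2.875 (−); new bracket [-2, -1.5]
m = -1.75, p(m) = -1.046875 (−); new bracket [-2, -1.75]
m = -1.875, p(m) = 0.306641 (+); new bracket [-1.875, -1.75]
m = -1.8125, p(m) = -0.4104 (−); new bracket [-1.875, -1.8125]
m = -1.84375, p(m) = -0.0622 (−); new bracket [-1.875, -1.84375]
m = -1.859375, p(m) = 0.1196 (+); new bracket [-1.859375, -1.84375]

--+--+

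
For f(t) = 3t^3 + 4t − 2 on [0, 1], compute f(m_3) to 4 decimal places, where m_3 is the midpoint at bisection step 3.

-0.3418

midpoint 0.5: f = 0.375 > 0 → [0, 0.5]
midpoint 0.25: f = -0.953125 < 0 → [0.25, 0.5]
midpoint 0.375: f = -0.341797 < 0 → [0.375, 0.5]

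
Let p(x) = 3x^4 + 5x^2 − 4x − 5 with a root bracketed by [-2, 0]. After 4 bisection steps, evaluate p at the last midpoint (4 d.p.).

midpoint -1: p = 7 > 0 → [-1, 0]
midpoint -0.5: p = -1.5625 < 0 → [-1, -0.5]
midpoint -0.75: p = 1.761719 > 0 → [-0.75, -0.5]
midpoint -0.625: p = -0.0891 < 0 → [-0.75, -0.625]

-0.0891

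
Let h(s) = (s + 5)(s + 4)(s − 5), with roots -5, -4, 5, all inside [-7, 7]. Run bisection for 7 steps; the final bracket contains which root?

5

m = 0, h(m) = -100 (−); new bracket [0, 7]
m = 3.5, h(m) = -95.625 (−); new bracket [3.5, 7]
m = 5.25, h(m) = 23.703125 (+); new bracket [3.5, 5.25]
m = 4.375, h(m) = -49.0723 (−); new bracket [4.375, 5.25]
m = 4.8125, h(m) = -16.2136 (−); new bracket [4.8125, 5.25]
m = 5.03125, h(m) = 2.8311 (+); new bracket [4.8125, 5.03125]
m = 4.921875, h(m) = -6.9158 (−); new bracket [4.921875, 5.03125]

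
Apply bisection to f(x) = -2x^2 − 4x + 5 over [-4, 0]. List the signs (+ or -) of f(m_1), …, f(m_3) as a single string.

x = -2 gives f = 5, positive; keep [-4, -2]
x = -3 gives f = -1, negative; keep [-3, -2]
x = -2.5 gives f = 2.5, positive; keep [-3, -2.5]

+-+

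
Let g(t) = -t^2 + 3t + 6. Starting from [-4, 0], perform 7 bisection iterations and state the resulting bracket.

[-1.375, -1.34375]

m = -2, g(m) = -4 (−); new bracket [-2, 0]
m = -1, g(m) = 2 (+); new bracket [-2, -1]
m = -1.5, g(m) = -0.75 (−); new bracket [-1.5, -1]
m = -1.25, g(m) = 0.6875 (+); new bracket [-1.5, -1.25]
m = -1.375, g(m) = -0.0156 (−); new bracket [-1.375, -1.25]
m = -1.3125, g(m) = 0.3398 (+); new bracket [-1.375, -1.3125]
m = -1.34375, g(m) = 0.1631 (+); new bracket [-1.375, -1.34375]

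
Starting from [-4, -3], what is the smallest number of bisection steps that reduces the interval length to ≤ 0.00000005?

Width after n steps is 1/2^n. Need 2^n ≥ 1/0.00000005 = 20000000.
2^24 = 16777216 < 20000000 ≤ 2^25 = 33554432, so n = 25.

25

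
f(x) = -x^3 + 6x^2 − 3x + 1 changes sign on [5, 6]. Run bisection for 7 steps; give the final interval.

x = 5.5 gives f = -0.375, negative; keep [5, 5.5]
x = 5.25 gives f = 5.921875, positive; keep [5.25, 5.5]
x = 5.375 gives f = 2.931641, positive; keep [5.375, 5.5]
x = 5.4375 gives f = 1.3186, positive; keep [5.4375, 5.5]
x = 5.46875 gives f = 0.482, positive; keep [5.46875, 5.5]
x = 5.484375 gives f = 0.056, positive; keep [5.484375, 5.5]
x = 5.4921875 gives f = -0.1588, negative; keep [5.484375, 5.4921875]

[5.484375, 5.4921875]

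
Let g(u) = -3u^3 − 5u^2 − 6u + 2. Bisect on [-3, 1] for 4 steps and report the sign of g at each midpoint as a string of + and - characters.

++-+

m = -1, g(m) = 6 (+); new bracket [-1, 1]
m = 0, g(m) = 2 (+); new bracket [0, 1]
m = 0.5, g(m) = -2.625 (−); new bracket [0, 0.5]
m = 0.25, g(m) = 0.1406 (+); new bracket [0.25, 0.5]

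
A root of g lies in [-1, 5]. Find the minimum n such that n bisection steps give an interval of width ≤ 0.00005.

Width after n steps is 6/2^n. Need 2^n ≥ 6/0.00005 = 120000.
2^16 = 65536 < 120000 ≤ 2^17 = 131072, so n = 17.

17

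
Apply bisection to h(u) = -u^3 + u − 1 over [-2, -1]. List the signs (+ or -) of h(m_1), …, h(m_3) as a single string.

+-+

h(-1.5) = 0.875 > 0, so the root lies in [-1.5, -1]
h(-1.25) = -0.296875 < 0, so the root lies in [-1.5, -1.25]
h(-1.375) = 0.224609 > 0, so the root lies in [-1.375, -1.25]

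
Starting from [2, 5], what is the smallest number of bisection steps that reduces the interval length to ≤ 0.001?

Width after n steps is 3/2^n. Need 2^n ≥ 3/0.001 = 3000.
2^11 = 2048 < 3000 ≤ 2^12 = 4096, so n = 12.

12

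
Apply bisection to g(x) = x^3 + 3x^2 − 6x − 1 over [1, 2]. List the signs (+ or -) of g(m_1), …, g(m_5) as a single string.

+----

x = 1.5 gives g = 0.125, positive; keep [1, 1.5]
x = 1.25 gives g = -1.859375, negative; keep [1.25, 1.5]
x = 1.375 gives g = -0.978516, negative; keep [1.375, 1.5]
x = 1.4375 gives g = -0.4553, negative; keep [1.4375, 1.5]
x = 1.46875 gives g = -0.1724, negative; keep [1.46875, 1.5]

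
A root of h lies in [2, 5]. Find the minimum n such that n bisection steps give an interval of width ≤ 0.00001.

Width after n steps is 3/2^n. Need 2^n ≥ 3/0.00001 = 300000.
2^18 = 262144 < 300000 ≤ 2^19 = 524288, so n = 19.

19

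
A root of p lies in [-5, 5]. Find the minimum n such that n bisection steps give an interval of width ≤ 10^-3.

Width after n steps is 10/2^n. Need 2^n ≥ 10/10^-3 = 10000.
2^13 = 8192 < 10000 ≤ 2^14 = 16384, so n = 14.

14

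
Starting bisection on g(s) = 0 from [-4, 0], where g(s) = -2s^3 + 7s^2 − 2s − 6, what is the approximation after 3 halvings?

-0.5

s = -2 gives g = 42, positive; keep [-2, 0]
s = -1 gives g = 5, positive; keep [-1, 0]
s = -0.5 gives g = -3, negative; keep [-1, -0.5]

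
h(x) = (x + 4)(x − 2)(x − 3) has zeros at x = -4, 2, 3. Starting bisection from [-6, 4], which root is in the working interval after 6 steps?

midpoint -1: h = 36 > 0 → [-6, -1]
midpoint -3.5: h = 17.875 > 0 → [-6, -3.5]
midpoint -4.75: h = -39.234375 < 0 → [-4.75, -3.5]
midpoint -4.125: h = -5.4551 < 0 → [-4.125, -3.5]
midpoint -3.8125: h = 7.4246 > 0 → [-4.125, -3.8125]
midpoint -3.96875: h = 1.2998 > 0 → [-4.125, -3.96875]

-4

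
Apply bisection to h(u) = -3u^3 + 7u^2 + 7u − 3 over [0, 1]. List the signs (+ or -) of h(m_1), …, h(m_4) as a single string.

+-+-

h(0.5) = 1.875 > 0, so the root lies in [0, 0.5]
h(0.25) = -0.859375 < 0, so the root lies in [0.25, 0.5]
h(0.375) = 0.451172 > 0, so the root lies in [0.25, 0.375]
h(0.3125) = -0.2205 < 0, so the root lies in [0.3125, 0.375]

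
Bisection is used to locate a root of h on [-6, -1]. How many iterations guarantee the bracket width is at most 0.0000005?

Width after n steps is 5/2^n. Need 2^n ≥ 5/0.0000005 = 10000000.
2^23 = 8388608 < 10000000 ≤ 2^24 = 16777216, so n = 24.

24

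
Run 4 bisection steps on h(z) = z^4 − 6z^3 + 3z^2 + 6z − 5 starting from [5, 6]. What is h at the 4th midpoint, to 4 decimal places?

-6.5666

midpoint 5.5: h = 35.5625 > 0 → [5, 5.5]
midpoint 5.25: h = 0.660156 > 0 → [5, 5.25]
midpoint 5.125: h = -13.238037 < 0 → [5.125, 5.25]
midpoint 5.1875: h = -6.5666 < 0 → [5.1875, 5.25]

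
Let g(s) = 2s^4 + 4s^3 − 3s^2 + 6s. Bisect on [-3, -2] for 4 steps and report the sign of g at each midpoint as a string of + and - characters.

s = -2.5 gives g = -18.125, negative; keep [-3, -2.5]
s = -2.75 gives g = -7.992188, negative; keep [-3, -2.75]
s = -2.875 gives g = -0.460449, negative; keep [-3, -2.875]
s = -2.9375 gives g = 4.0147, positive; keep [-2.9375, -2.875]

---+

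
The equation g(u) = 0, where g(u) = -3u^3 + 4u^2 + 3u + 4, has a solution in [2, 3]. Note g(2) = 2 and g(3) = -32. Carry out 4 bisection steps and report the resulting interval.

u = 2.5 gives g = -10.375, negative; keep [2, 2.5]
u = 2.25 gives g = -3.171875, negative; keep [2, 2.25]
u = 2.125 gives g = -0.349609, negative; keep [2, 2.125]
u = 2.0625 gives g = 0.8821, positive; keep [2.0625, 2.125]

[2.0625, 2.125]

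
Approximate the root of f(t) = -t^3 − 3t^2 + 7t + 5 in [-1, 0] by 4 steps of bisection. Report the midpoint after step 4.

-0.5625

m = -0.5, f(m) = 0.875 (+); new bracket [-1, -0.5]
m = -0.75, f(m) = -1.515625 (−); new bracket [-0.75, -0.5]
m = -0.625, f(m) = -0.302734 (−); new bracket [-0.625, -0.5]
m = -0.5625, f(m) = 0.2913 (+); new bracket [-0.625, -0.5625]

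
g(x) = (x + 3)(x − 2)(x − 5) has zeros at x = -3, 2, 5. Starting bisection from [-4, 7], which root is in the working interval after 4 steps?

midpoint 1.5: g = 7.875 > 0 → [-4, 1.5]
midpoint -1.25: g = 35.546875 > 0 → [-4, -1.25]
midpoint -2.625: g = 13.224609 > 0 → [-4, -2.625]
midpoint -3.3125: g = -13.8 < 0 → [-3.3125, -2.625]

-3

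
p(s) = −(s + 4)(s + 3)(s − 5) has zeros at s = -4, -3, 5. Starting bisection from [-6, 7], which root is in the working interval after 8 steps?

5

m = 0.5, p(m) = 70.875 (+); new bracket [0.5, 7]
m = 3.75, p(m) = 65.390625 (+); new bracket [3.75, 7]
m = 5.375, p(m) = -29.443359 (−); new bracket [3.75, 5.375]
m = 4.5625, p(m) = 28.3298 (+); new bracket [4.5625, 5.375]
m = 4.96875, p(m) = 2.2334 (+); new bracket [4.96875, 5.375]
m = 5.171875, p(m) = -12.8823 (−); new bracket [4.96875, 5.171875]
m = 5.0703125, p(m) = -5.1469 (−); new bracket [4.96875, 5.0703125]
m = 5.01953125, p(m) = -1.4127 (−); new bracket [4.96875, 5.01953125]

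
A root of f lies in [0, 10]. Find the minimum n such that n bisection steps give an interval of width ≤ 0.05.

Width after n steps is 10/2^n. Need 2^n ≥ 10/0.05 = 200.
2^7 = 128 < 200 ≤ 2^8 = 256, so n = 8.

8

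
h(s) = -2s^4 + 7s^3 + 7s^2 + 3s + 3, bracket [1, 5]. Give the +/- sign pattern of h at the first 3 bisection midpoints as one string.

++-

m = 3, h(m) = 102 (+); new bracket [3, 5]
m = 4, h(m) = 63 (+); new bracket [4, 5]
m = 4.5, h(m) = -24 (−); new bracket [4, 4.5]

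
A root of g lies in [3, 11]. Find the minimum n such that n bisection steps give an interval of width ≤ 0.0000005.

24

Width after n steps is 8/2^n. Need 2^n ≥ 8/0.0000005 = 16000000.
2^23 = 8388608 < 16000000 ≤ 2^24 = 16777216, so n = 24.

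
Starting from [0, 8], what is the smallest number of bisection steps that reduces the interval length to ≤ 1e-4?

17

Width after n steps is 8/2^n. Need 2^n ≥ 8/1e-4 = 80000.
2^16 = 65536 < 80000 ≤ 2^17 = 131072, so n = 17.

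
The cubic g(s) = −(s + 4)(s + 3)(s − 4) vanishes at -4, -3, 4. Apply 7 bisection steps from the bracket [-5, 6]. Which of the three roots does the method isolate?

s = 0.5 gives g = 55.125, positive; keep [0.5, 6]
s = 3.25 gives g = 33.984375, positive; keep [3.25, 6]
s = 4.625 gives g = -41.103516, negative; keep [3.25, 4.625]
s = 3.9375 gives g = 3.4417, positive; keep [3.9375, 4.625]
s = 4.28125 gives g = -16.9588, negative; keep [3.9375, 4.28125]
s = 4.109375 gives g = -6.3058, negative; keep [3.9375, 4.109375]
s = 4.0234375 gives g = -1.3208, negative; keep [3.9375, 4.0234375]

4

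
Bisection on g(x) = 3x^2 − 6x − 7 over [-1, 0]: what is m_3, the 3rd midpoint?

-0.875

midpoint -0.5: g = -3.25 < 0 → [-1, -0.5]
midpoint -0.75: g = -0.8125 < 0 → [-1, -0.75]
midpoint -0.875: g = 0.546875 > 0 → [-0.875, -0.75]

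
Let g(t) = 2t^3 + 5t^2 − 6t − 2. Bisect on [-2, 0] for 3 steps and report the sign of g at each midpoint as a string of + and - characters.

++-

m = -1, g(m) = 7 (+); new bracket [-1, 0]
m = -0.5, g(m) = 2 (+); new bracket [-0.5, 0]
m = -0.25, g(m) = -0.21875 (−); new bracket [-0.5, -0.25]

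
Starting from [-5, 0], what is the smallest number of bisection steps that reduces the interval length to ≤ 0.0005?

Width after n steps is 5/2^n. Need 2^n ≥ 5/0.0005 = 10000.
2^13 = 8192 < 10000 ≤ 2^14 = 16384, so n = 14.

14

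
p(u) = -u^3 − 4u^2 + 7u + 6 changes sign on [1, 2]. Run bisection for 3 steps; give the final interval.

u = 1.5 gives p = 4.125, positive; keep [1.5, 2]
u = 1.75 gives p = 0.640625, positive; keep [1.75, 2]
u = 1.875 gives p = -1.529297, negative; keep [1.75, 1.875]

[1.75, 1.875]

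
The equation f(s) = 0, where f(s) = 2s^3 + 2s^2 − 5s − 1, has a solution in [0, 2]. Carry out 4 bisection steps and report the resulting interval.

[1.25, 1.375]

f(1) = -2 < 0, so the root lies in [1, 2]
f(1.5) = 2.75 > 0, so the root lies in [1, 1.5]
f(1.25) = -0.21875 < 0, so the root lies in [1.25, 1.5]
f(1.375) = 1.1055 > 0, so the root lies in [1.25, 1.375]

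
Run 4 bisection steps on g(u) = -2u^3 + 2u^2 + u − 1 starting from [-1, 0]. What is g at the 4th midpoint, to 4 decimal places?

m = -0.5, g(m) = -0.75 (−); new bracket [-1, -0.5]
m = -0.75, g(m) = 0.21875 (+); new bracket [-0.75, -0.5]
m = -0.625, g(m) = -0.355469 (−); new bracket [-0.75, -0.625]
m = -0.6875, g(m) = -0.0923 (−); new bracket [-0.75, -0.6875]

-0.0923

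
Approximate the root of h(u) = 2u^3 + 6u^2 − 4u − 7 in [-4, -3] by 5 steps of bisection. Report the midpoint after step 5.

-3.28125

h(-3.5) = -5.25 < 0, so the root lies in [-3.5, -3]
h(-3.25) = 0.71875 > 0, so the root lies in [-3.5, -3.25]
h(-3.375) = -2.042969 < 0, so the root lies in [-3.375, -3.25]
h(-3.3125) = -0.6079 < 0, so the root lies in [-3.3125, -3.25]
h(-3.28125) = 0.0688 > 0, so the root lies in [-3.3125, -3.28125]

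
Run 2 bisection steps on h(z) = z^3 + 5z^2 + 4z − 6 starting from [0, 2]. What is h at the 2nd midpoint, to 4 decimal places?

-2.6250

h(1) = 4 > 0, so the root lies in [0, 1]
h(0.5) = -2.625 < 0, so the root lies in [0.5, 1]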